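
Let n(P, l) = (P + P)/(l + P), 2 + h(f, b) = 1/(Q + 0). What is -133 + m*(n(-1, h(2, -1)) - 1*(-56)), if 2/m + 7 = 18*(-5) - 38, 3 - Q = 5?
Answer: -14053/105 ≈ -133.84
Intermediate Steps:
Q = -2 (Q = 3 - 1*5 = 3 - 5 = -2)
h(f, b) = -5/2 (h(f, b) = -2 + 1/(-2 + 0) = -2 + 1/(-2) = -2 - 1/2 = -5/2)
n(P, l) = 2*P/(P + l) (n(P, l) = (2*P)/(P + l) = 2*P/(P + l))
m = -2/135 (m = 2/(-7 + (18*(-5) - 38)) = 2/(-7 + (-90 - 38)) = 2/(-7 - 128) = 2/(-135) = 2*(-1/135) = -2/135 ≈ -0.014815)
-133 + m*(n(-1, h(2, -1)) - 1*(-56)) = -133 - 2*(2*(-1)/(-1 - 5/2) - 1*(-56))/135 = -133 - 2*(2*(-1)/(-7/2) + 56)/135 = -133 - 2*(2*(-1)*(-2/7) + 56)/135 = -133 - 2*(4/7 + 56)/135 = -133 - 2/135*396/7 = -133 - 88/105 = -14053/105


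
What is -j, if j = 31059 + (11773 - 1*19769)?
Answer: -23063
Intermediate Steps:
j = 23063 (j = 31059 + (11773 - 19769) = 31059 - 7996 = 23063)
-j = -1*23063 = -23063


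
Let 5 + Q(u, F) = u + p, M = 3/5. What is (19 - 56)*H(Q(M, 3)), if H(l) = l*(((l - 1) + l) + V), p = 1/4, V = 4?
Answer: -162763/200 ≈ -813.81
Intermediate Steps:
M = 3/5 (M = 3*(1/5) = 3/5 ≈ 0.60000)
p = 1/4 ≈ 0.25000
Q(u, F) = -19/4 + u (Q(u, F) = -5 + (u + 1/4) = -5 + (1/4 + u) = -19/4 + u)
H(l) = l*(3 + 2*l) (H(l) = l*(((l - 1) + l) + 4) = l*(((-1 + l) + l) + 4) = l*((-1 + 2*l) + 4) = l*(3 + 2*l))
(19 - 56)*H(Q(M, 3)) = (19 - 56)*((-19/4 + 3/5)*(3 + 2*(-19/4 + 3/5))) = -(-3071)*(3 + 2*(-83/20))/20 = -(-3071)*(3 - 83/10)/20 = -(-3071)*(-53)/(20*10) = -37*4399/200 = -162763/200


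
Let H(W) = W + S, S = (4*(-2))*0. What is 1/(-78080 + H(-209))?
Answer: -1/78289 ≈ -1.2773e-5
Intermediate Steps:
S = 0 (S = -8*0 = 0)
H(W) = W (H(W) = W + 0 = W)
1/(-78080 + H(-209)) = 1/(-78080 - 209) = 1/(-78289) = -1/78289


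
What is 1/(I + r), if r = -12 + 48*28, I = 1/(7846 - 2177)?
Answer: 5669/7551109 ≈ 0.00075075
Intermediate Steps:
I = 1/5669 ≈ 0.00017640
r = 1332 (r = -12 + 1344 = 1332)
1/(I + r) = 1/(1/5669 + 1332) = 1/(7551109/5669) = 5669/7551109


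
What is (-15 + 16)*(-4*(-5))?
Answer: 20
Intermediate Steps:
(-15 + 16)*(-4*(-5)) = 1*20 = 20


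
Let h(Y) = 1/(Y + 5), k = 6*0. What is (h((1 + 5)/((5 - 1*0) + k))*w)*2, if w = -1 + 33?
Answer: 320/31 ≈ 10.323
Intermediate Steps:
k = 0
w = 32
h(Y) = 1/(5 + Y)
(h((1 + 5)/((5 - 1*0) + k))*w)*2 = (32/(5 + (1 + 5)/((5 - 1*0) + 0)))*2 = (32/(5 + 6/((5 + 0) + 0)))*2 = (32/(5 + 6/(5 + 0)))*2 = (32/(5 + 6/5))*2 = (32/(31/5))*2 = ((5/31)*32)*2 = (160/31)*2 = 320/31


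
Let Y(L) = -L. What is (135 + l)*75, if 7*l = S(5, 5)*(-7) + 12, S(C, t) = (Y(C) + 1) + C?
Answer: 71250/7 ≈ 10179.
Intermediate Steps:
S(C, t) = 1 (S(C, t) = (-C + 1) + C = (1 - C) + C = 1)
l = 5/7 (l = (1*(-7) + 12)/7 = (-7 + 12)/7 = (⅐)*5 = 5/7 ≈ 0.71429)
(135 + l)*75 = (135 + 5/7)*75 = (950/7)*75 = 71250/7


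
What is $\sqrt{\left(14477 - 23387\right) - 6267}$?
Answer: $i \sqrt{15177} \approx 123.19 i$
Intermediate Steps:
$\sqrt{\left(14477 - 23387\right) - 6267} = \sqrt{-8910 - 6267} = \sqrt{-15177} = i \sqrt{15177}$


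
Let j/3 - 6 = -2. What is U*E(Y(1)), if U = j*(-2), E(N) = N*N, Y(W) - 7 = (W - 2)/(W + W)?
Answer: -1014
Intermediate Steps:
j = 12 (j = 18 + 3*(-2) = 18 - 6 = 12)
Y(W) = 7 + (-2 + W)/(2*W) (Y(W) = 7 + (W - 2)/(W + W) = 7 + (-2 + W)/((2*W)) = 7 + (-2 + W)*(1/(2*W)) = 7 + (-2 + W)/(2*W))
E(N) = N**2
U = -24 (U = 12*(-2) = -24)
U*E(Y(1)) = -24*(15/2 - 1/1)**2 = -24*(15/2 - 1*1)**2 = -24*(15/2 - 1)**2 = -24*(13/2)**2 = -24*169/4 = -1014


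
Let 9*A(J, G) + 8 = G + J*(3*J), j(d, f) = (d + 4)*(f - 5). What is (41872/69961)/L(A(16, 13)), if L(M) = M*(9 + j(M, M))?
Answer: 30524688/31889861796893 ≈ 9.5719e-7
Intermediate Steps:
j(d, f) = (-5 + f)*(4 + d) (j(d, f) = (4 + d)*(-5 + f) = (-5 + f)*(4 + d))
A(J, G) = -8/9 + J²/3 + G/9 (A(J, G) = -8/9 + (G + J*(3*J))/9 = -8/9 + (G + 3*J²)/9 = -8/9 + (J²/3 + G/9) = -8/9 + J²/3 + G/9)
L(M) = M*(-11 + M² - M) (L(M) = M*(9 + (-20 - 5*M + 4*M + M*M)) = M*(9 + (-20 - 5*M + 4*M + M²)) = M*(9 + (-20 + M² - M)) = M*(-11 + M² - M))
(41872/69961)/L(A(16, 13)) = (41872/69961)/(((-8/9 + (⅓)*16² + (⅑)*13)*(-11 + (-8/9 + (⅓)*16² + (⅑)*13)² - (-8/9 + (⅓)*16² + (⅑)*13)))) = (41872*(1/69961))/(((-8/9 + (⅓)*256 + 13/9)*(-11 + (-8/9 + (⅓)*256 + 13/9)² - (-8/9 + (⅓)*256 + 13/9)))) = 41872/(69961*(((-8/9 + 256/3 + 13/9)*(-11 + (-8/9 + 256/3 + 13/9)² - (-8/9 + 256/3 + 13/9))))) = 41872/(69961*((773*(-11 + (773/9)² - 1*773/9)/9))) = 41872/(69961*((773*(-11 + 597529/81 - 773/9)/9))) = 41872/(69961*(((773/9)*(589681/81)))) = 41872/(69961*(455823413/729)) = (41872/69961)*(729/455823413) = 30524688/31889861796893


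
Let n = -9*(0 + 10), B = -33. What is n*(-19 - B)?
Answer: -1260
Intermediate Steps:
n = -90 (n = -9*10 = -90)
n*(-19 - B) = -90*(-19 - 1*(-33)) = -90*(-19 + 33) = -90*14 = -1260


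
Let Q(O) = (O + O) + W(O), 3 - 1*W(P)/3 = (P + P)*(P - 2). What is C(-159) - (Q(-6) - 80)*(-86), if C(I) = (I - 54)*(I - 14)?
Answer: 4943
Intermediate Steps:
W(P) = 9 - 6*P*(-2 + P) (W(P) = 9 - 3*(P + P)*(P - 2) = 9 - 3*2*P*(-2 + P) = 9 - 6*P*(-2 + P))
Q(O) = 9 - 6*O**2 + 14*O (Q(O) = (O + O) + (9 - 6*O**2 + 12*O) = 2*O + (9 - 6*O**2 + 12*O) = 9 - 6*O**2 + 14*O)
C(I) = (-54 + I)*(-14 + I)
C(-159) - (Q(-6) - 80)*(-86) = (756 + (-159)**2 - 68*(-159)) - ((9 - 6*(-6)**2 + 14*(-6)) - 80)*(-86) = (756 + 25281 + 10812) - ((9 - 6*36 - 84) - 80)*(-86) = 36849 - ((9 - 216 - 84) - 80)*(-86) = 36849 - (-291 - 80)*(-86) = 36849 - (-371)*(-86) = 36849 - 1*31906 = 36849 - 31906 = 4943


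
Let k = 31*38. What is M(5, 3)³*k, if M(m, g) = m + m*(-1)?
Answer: 0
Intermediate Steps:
M(m, g) = 0 (M(m, g) = m - m = 0)
k = 1178
M(5, 3)³*k = 0³*1178 = 0*1178 = 0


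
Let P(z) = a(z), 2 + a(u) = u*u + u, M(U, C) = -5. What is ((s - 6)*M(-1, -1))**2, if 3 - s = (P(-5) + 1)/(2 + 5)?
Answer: 40000/49 ≈ 816.33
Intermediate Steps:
a(u) = -2 + u + u**2 (a(u) = -2 + (u*u + u) = -2 + (u**2 + u) = -2 + (u + u**2) = -2 + u + u**2)
P(z) = -2 + z + z**2
s = 2/7 (s = 3 - ((-2 - 5 + (-5)**2) + 1)/(2 + 5) = 3 - ((-2 - 5 + 25) + 1)/7 = 3 - (18 + 1)/7 = 3 - 19/7 = 2/7 ≈ 0.28571)
((s - 6)*M(-1, -1))**2 = ((2/7 - 6)*(-5))**2 = (-40/7*(-5))**2 = (200/7)**2 = 40000/49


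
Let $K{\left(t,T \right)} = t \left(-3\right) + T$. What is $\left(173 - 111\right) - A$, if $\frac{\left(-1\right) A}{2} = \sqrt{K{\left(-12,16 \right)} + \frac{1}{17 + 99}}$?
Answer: $62 + \frac{\sqrt{174957}}{29} \approx 76.423$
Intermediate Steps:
$K{\left(t,T \right)} = T - 3 t$ ($K{\left(t,T \right)} = - 3 t + T = T - 3 t$)
$A = - \frac{\sqrt{174957}}{29}$ ($A = - 2 \sqrt{\left(16 - -36\right) + \frac{1}{17 + 99}} = - 2 \sqrt{\left(16 + 36\right) + \frac{1}{116}} = - 2 \sqrt{52 + \frac{1}{116}} = - 2 \sqrt{\frac{6033}{116}} = - 2 \frac{\sqrt{174957}}{58} = - \frac{\sqrt{174957}}{29} \approx -14.423$)
$\left(173 - 111\right) - A = \left(173 - 111\right) - - \frac{\sqrt{174957}}{29} = 62 + \frac{\sqrt{174957}}{29}$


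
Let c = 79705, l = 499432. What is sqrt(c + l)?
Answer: sqrt(579137) ≈ 761.01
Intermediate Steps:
sqrt(c + l) = sqrt(79705 + 499432) = sqrt(579137)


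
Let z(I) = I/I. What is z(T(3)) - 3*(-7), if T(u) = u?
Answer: 22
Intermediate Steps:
z(I) = 1
z(T(3)) - 3*(-7) = 1 - 3*(-7) = 1 + 21 = 22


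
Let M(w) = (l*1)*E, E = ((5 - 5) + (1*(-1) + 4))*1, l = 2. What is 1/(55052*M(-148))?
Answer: 1/330312 ≈ 3.0274e-6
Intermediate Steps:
E = 3 (E = (0 + (-1 + 4))*1 = (0 + 3)*1 = 3*1 = 3)
M(w) = 6 (M(w) = (2*1)*3 = 2*3 = 6)
1/(55052*M(-148)) = 1/(55052*6) = (1/55052)*(⅙) = 1/330312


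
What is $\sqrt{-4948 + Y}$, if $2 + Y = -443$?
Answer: $i \sqrt{5393} \approx 73.437 i$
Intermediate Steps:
$Y = -445$ ($Y = -2 - 443 = -445$)
$\sqrt{-4948 + Y} = \sqrt{-4948 - 445} = \sqrt{-5393} = i \sqrt{5393}$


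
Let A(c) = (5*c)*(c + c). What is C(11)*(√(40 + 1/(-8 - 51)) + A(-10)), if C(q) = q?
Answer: 11000 + 11*√139181/59 ≈ 11070.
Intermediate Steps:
A(c) = 10*c² (A(c) = (5*c)*(2*c) = 10*c²)
C(11)*(√(40 + 1/(-8 - 51)) + A(-10)) = 11*(√(40 + 1/(-8 - 51)) + 10*(-10)²) = 11*(√(40 + 1/(-59)) + 10*100) = 11*(√(40 - 1/59) + 1000) = 11*(√(2359/59) + 1000) = 11*(√139181/59 + 1000) = 11*(1000 + √139181/59) = 11000 + 11*√139181/59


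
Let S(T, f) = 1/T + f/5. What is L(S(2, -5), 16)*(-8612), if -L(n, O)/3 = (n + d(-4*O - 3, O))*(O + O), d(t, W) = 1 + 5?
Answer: 4547136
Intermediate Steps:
S(T, f) = 1/T + f/5 (S(T, f) = 1/T + f*(⅕) = 1/T + f/5)
d(t, W) = 6
L(n, O) = -6*O*(6 + n) (L(n, O) = -3*(n + 6)*(O + O) = -3*(6 + n)*2*O = -6*O*(6 + n))
L(S(2, -5), 16)*(-8612) = -6*16*(6 + (1/2 + (⅕)*(-5)))*(-8612) = -6*16*(6 + (½ - 1))*(-8612) = -6*16*(6 - ½)*(-8612) = -6*16*11/2*(-8612) = -528*(-8612) = 4547136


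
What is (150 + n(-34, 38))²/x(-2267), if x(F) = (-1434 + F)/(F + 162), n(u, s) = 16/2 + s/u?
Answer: 14972631345/1069589 ≈ 13998.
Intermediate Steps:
n(u, s) = 8 + s/u (n(u, s) = 16*(½) + s/u = 8 + s/u)
x(F) = (-1434 + F)/(162 + F)
(150 + n(-34, 38))²/x(-2267) = (150 + (8 + 38/(-34)))²/(((-1434 - 2267)/(162 - 2267))) = (150 + (8 + 38*(-1/34)))²/((-3701/(-2105))) = (150 + (8 - 19/17))²/((-1/2105*(-3701))) = (150 + 117/17)²/(3701/2105) = (2667/17)²*(2105/3701) = (7112889/289)*(2105/3701) = 14972631345/1069589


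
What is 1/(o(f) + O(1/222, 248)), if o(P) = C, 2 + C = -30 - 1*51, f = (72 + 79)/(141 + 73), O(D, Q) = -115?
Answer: -1/198 ≈ -0.0050505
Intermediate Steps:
f = 151/214 ≈ 0.70561
C = -83 (C = -2 + (-30 - 1*51) = -2 + (-30 - 51) = -2 - 81 = -83)
o(P) = -83
1/(o(f) + O(1/222, 248)) = 1/(-83 - 115) = 1/(-198) = -1/198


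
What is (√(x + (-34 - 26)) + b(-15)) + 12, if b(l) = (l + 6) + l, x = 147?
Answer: -12 + √87 ≈ -2.6726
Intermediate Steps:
b(l) = 6 + 2*l (b(l) = (6 + l) + l = 6 + 2*l)
(√(x + (-34 - 26)) + b(-15)) + 12 = (√(147 + (-34 - 26)) + (6 + 2*(-15))) + 12 = (√(147 - 60) + (6 - 30)) + 12 = (√87 - 24) + 12 = (-24 + √87) + 12 = -12 + √87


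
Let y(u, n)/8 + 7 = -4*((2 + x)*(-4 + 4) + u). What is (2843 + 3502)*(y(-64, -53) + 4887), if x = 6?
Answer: 43647255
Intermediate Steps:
y(u, n) = -56 - 32*u (y(u, n) = -56 + 8*(-4*((2 + 6)*(-4 + 4) + u)) = -56 + 8*(-4*(8*0 + u)) = -56 + 8*(-4*(0 + u)) = -56 + 8*(-4*u) = -56 - 32*u)
(2843 + 3502)*(y(-64, -53) + 4887) = (2843 + 3502)*((-56 - 32*(-64)) + 4887) = 6345*((-56 + 2048) + 4887) = 6345*(1992 + 4887) = 6345*6879 = 43647255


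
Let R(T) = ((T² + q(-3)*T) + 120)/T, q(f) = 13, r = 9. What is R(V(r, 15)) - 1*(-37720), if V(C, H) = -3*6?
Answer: 113125/3 ≈ 37708.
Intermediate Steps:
V(C, H) = -18
R(T) = (120 + T² + 13*T)/T (R(T) = ((T² + 13*T) + 120)/T = (120 + T² + 13*T)/T)
R(V(r, 15)) - 1*(-37720) = (13 - 18 + 120/(-18)) - 1*(-37720) = (13 - 18 + 120*(-1/18)) + 37720 = (13 - 18 - 20/3) + 37720 = -35/3 + 37720 = 113125/3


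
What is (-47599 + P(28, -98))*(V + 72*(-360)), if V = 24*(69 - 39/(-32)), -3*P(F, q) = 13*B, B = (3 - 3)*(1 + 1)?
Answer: 4614199461/4 ≈ 1.1536e+9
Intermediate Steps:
B = 0 (B = 0*2 = 0)
P(F, q) = 0 (P(F, q) = -13*0/3 = -1/3*0 = 0)
V = 6741/4 (V = 24*(69 - 39*(-1/32)) = 24*(69 + 39/32) = 24*(2247/32) = 6741/4 ≈ 1685.3)
(-47599 + P(28, -98))*(V + 72*(-360)) = (-47599 + 0)*(6741/4 + 72*(-360)) = -47599*(6741/4 - 25920) = -47599*(-96939/4) = 4614199461/4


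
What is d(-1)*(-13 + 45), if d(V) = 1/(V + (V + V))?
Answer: -32/3 ≈ -10.667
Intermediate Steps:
d(V) = 1/(3*V) (d(V) = 1/(V + 2*V) = 1/(3*V))
d(-1)*(-13 + 45) = ((1/3)/(-1))*(-13 + 45) = ((1/3)*(-1))*32 = -1/3*32 = -32/3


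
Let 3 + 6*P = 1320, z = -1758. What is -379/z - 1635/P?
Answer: -5582279/771762 ≈ -7.2332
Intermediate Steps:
P = 439/2 (P = -½ + (⅙)*1320 = -½ + 220 = 439/2 ≈ 219.50)
-379/z - 1635/P = -379/(-1758) - 1635/439/2 = -379*(-1/1758) - 1635*2/439 = 379/1758 - 3270/439 = -5582279/771762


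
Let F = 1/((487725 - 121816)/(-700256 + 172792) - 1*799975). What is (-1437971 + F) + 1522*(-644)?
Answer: -1020354013384413415/421958379309 ≈ -2.4181e+6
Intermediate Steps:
F = -527464/421958379309 (F = 1/(365909/(-527464) - 799975) = 1/(365909*(-1/527464) - 799975) = 1/(-365909/527464 - 799975) = 1/(-421958379309/527464) = -527464/421958379309 ≈ -1.2500e-6)
(-1437971 + F) + 1522*(-644) = (-1437971 - 527464/421958379309) + 1522*(-644) = -606763912653869503/421958379309 - 980168 = -1020354013384413415/421958379309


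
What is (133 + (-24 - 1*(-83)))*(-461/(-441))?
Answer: 29504/147 ≈ 200.71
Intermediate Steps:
(133 + (-24 - 1*(-83)))*(-461/(-441)) = (133 + (-24 + 83))*(-461*(-1/441)) = (133 + 59)*(461/441) = 192*(461/441) = 29504/147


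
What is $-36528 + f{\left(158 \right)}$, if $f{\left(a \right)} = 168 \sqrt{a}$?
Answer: $-36528 + 168 \sqrt{158} \approx -34416.0$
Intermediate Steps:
$-36528 + f{\left(158 \right)} = -36528 + 168 \sqrt{158}$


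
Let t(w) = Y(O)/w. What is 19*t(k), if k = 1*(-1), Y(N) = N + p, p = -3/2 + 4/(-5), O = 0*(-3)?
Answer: 437/10 ≈ 43.700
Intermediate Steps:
O = 0
p = -23/10 (p = -3*½ + 4*(-⅕) = -3/2 - ⅘ = -23/10 ≈ -2.3000)
Y(N) = -23/10 + N (Y(N) = N - 23/10 = -23/10 + N)
k = -1
t(w) = -23/(10*w) (t(w) = (-23/10 + 0)/w = -23/(10*w))
19*t(k) = 19*(-23/10/(-1)) = 19*(-23/10*(-1)) = 19*(23/10) = 437/10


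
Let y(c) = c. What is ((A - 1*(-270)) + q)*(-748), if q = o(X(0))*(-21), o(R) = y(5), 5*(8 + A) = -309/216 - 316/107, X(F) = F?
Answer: -1124593129/9630 ≈ -1.1678e+5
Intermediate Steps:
A = -341933/38520 (A = -8 + (-309/216 - 316/107)/5 = -8 + (-309*1/216 - 316*1/107)/5 = -8 + (-103/72 - 316/107)/5 = -8 + (⅕)*(-33773/7704) = -8 - 33773/38520 = -341933/38520 ≈ -8.8768)
o(R) = 5
q = -105 (q = 5*(-21) = -105)
((A - 1*(-270)) + q)*(-748) = ((-341933/38520 - 1*(-270)) - 105)*(-748) = ((-341933/38520 + 270) - 105)*(-748) = (10058467/38520 - 105)*(-748) = (6013867/38520)*(-748) = -1124593129/9630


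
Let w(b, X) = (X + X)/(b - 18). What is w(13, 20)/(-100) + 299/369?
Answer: 8213/9225 ≈ 0.89030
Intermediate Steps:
w(b, X) = 2*X/(-18 + b) (w(b, X) = (2*X)/(-18 + b) = 2*X/(-18 + b))
w(13, 20)/(-100) + 299/369 = (2*20/(-18 + 13))/(-100) + 299/369 = (2*20/(-5))*(-1/100) + 299*(1/369) = (2*20*(-1/5))*(-1/100) + 299/369 = -8*(-1/100) + 299/369 = 2/25 + 299/369 = 8213/9225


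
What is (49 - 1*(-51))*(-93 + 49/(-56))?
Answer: -18775/2 ≈ -9387.5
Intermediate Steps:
(49 - 1*(-51))*(-93 + 49/(-56)) = (49 + 51)*(-93 + 49*(-1/56)) = 100*(-93 - 7/8) = 100*(-751/8) = -18775/2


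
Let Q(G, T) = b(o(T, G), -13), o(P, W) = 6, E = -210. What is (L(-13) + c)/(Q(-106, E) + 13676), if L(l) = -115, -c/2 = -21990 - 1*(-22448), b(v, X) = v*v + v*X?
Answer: -1031/13634 ≈ -0.075620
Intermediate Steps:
b(v, X) = v² + X*v
Q(G, T) = -42 (Q(G, T) = 6*(-13 + 6) = 6*(-7) = -42)
c = -916 (c = -2*(-21990 - 1*(-22448)) = -2*(-21990 + 22448) = -2*458 = -916)
(L(-13) + c)/(Q(-106, E) + 13676) = (-115 - 916)/(-42 + 13676) = -1031/13634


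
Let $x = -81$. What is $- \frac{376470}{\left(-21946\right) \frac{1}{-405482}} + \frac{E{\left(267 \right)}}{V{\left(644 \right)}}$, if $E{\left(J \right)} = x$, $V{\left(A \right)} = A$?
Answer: $- \frac{49153883238693}{7066612} \approx -6.9558 \cdot 10^{6}$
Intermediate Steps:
$E{\left(J \right)} = -81$
$- \frac{376470}{\left(-21946\right) \frac{1}{-405482}} + \frac{E{\left(267 \right)}}{V{\left(644 \right)}} = - \frac{376470}{\left(-21946\right) \frac{1}{-405482}} - \frac{81}{644} = - \frac{376470}{\left(-21946\right) \left(- \frac{1}{405482}\right)} - \frac{81}{644} = - \frac{376470}{\frac{10973}{202741}} - \frac{81}{644} = \left(-376470\right) \frac{202741}{10973} - \frac{81}{644} = - \frac{76325904270}{10973} - \frac{81}{644} = - \frac{49153883238693}{7066612}$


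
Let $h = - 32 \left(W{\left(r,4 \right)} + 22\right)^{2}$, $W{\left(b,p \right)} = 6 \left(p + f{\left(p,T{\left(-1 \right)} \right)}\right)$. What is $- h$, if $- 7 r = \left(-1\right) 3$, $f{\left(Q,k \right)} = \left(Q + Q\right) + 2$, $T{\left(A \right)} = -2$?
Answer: $359552$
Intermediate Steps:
$f{\left(Q,k \right)} = 2 + 2 Q$ ($f{\left(Q,k \right)} = 2 Q + 2 = 2 + 2 Q$)
$r = \frac{3}{7}$ ($r = - \frac{\left(-1\right) 3}{7} = \left(- \frac{1}{7}\right) \left(-3\right) = \frac{3}{7} \approx 0.42857$)
$W{\left(b,p \right)} = 12 + 18 p$ ($W{\left(b,p \right)} = 6 \left(p + \left(2 + 2 p\right)\right) = 6 \left(2 + 3 p\right) = 12 + 18 p$)
$h = -359552$ ($h = - 32 \left(\left(12 + 18 \cdot 4\right) + 22\right)^{2} = - 32 \left(\left(12 + 72\right) + 22\right)^{2} = - 32 \left(84 + 22\right)^{2} = - 32 \cdot 106^{2} = \left(-32\right) 11236 = -359552$)
$- h = \left(-1\right) \left(-359552\right) = 359552$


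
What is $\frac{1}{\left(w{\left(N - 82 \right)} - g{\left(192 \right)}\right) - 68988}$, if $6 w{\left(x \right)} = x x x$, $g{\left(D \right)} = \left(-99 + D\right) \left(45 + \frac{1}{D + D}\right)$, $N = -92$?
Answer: $- \frac{128}{121750687} \approx -1.0513 \cdot 10^{-6}$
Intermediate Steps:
$g{\left(D \right)} = \left(-99 + D\right) \left(45 + \frac{1}{2 D}\right)$
$w{\left(x \right)} = \frac{x^{3}}{6}$ ($w{\left(x \right)} = \frac{x x x}{6} = \frac{x^{2} x}{6} = \frac{x^{3}}{6}$)
$\frac{1}{\left(w{\left(N - 82 \right)} - g{\left(192 \right)}\right) - 68988} = \frac{1}{\left(\frac{\left(-92 - 82\right)^{3}}{6} - \frac{-99 + 192 \left(-8909 + 90 \cdot 192\right)}{2 \cdot 192}\right) - 68988} = \frac{1}{\left(\frac{\left(-92 - 82\right)^{3}}{6} - \frac{1}{2} \cdot \frac{1}{192} \left(-99 + 192 \left(-8909 + 17280\right)\right)\right) - 68988} = \frac{1}{\left(\frac{\left(-174\right)^{3}}{6} - \frac{1}{2} \cdot \frac{1}{192} \left(-99 + 192 \cdot 8371\right)\right) - 68988} = \frac{1}{\left(\frac{1}{6} \left(-5268024\right) - \frac{1}{2} \cdot \frac{1}{192} \left(-99 + 1607232\right)\right) - 68988} = \frac{1}{\left(-878004 - \frac{1}{2} \cdot \frac{1}{192} \cdot 1607133\right) - 68988} = \frac{1}{\left(-878004 - \frac{535711}{128}\right) - 68988} = \frac{1}{- \frac{112920223}{128} - 68988} = \frac{1}{- \frac{121750687}{128}} = - \frac{128}{121750687}$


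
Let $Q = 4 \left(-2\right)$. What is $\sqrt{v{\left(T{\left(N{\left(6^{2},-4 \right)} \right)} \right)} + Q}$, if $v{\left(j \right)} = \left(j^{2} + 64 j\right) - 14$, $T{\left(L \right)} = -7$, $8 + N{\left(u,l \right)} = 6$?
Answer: $i \sqrt{421} \approx 20.518 i$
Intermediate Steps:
$N{\left(u,l \right)} = -2$ ($N{\left(u,l \right)} = -8 + 6 = -2$)
$v{\left(j \right)} = -14 + j^{2} + 64 j$
$Q = -8$
$\sqrt{v{\left(T{\left(N{\left(6^{2},-4 \right)} \right)} \right)} + Q} = \sqrt{\left(-14 + \left(-7\right)^{2} + 64 \left(-7\right)\right) - 8} = \sqrt{\left(-14 + 49 - 448\right) - 8} = \sqrt{-413 - 8} = \sqrt{-421} = i \sqrt{421}$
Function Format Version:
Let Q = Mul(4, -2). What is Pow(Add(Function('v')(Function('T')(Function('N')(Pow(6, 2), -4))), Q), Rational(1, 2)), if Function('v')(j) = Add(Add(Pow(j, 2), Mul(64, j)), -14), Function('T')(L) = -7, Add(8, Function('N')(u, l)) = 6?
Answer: Mul(I, Pow(421, Rational(1, 2))) ≈ Mul(20.518, I)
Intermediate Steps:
Function('N')(u, l) = -2 (Function('N')(u, l) = Add(-8, 6) = -2)
Function('v')(j) = Add(-14, Pow(j, 2), Mul(64, j))
Q = -8
Pow(Add(Function('v')(Function('T')(Function('N')(Pow(6, 2), -4))), Q), Rational(1, 2)) = Pow(Add(Add(-14, Pow(-7, 2), Mul(64, -7)), -8), Rational(1, 2)) = Pow(Add(Add(-14, 49, -448), -8), Rational(1, 2)) = Pow(Add(-413, -8), Rational(1, 2)) = Pow(-421, Rational(1, 2)) = Mul(I, Pow(421, Rational(1, 2)))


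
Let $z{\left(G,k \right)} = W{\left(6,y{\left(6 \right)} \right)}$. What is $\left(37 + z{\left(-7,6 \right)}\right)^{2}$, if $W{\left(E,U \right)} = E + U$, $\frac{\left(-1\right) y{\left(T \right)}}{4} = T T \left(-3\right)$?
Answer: $225625$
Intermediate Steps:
$y{\left(T \right)} = 12 T^{2}$ ($y{\left(T \right)} = - 4 T T \left(-3\right) = - 4 T^{2} \left(-3\right) = - 4 \left(- 3 T^{2}\right) = 12 T^{2}$)
$z{\left(G,k \right)} = 438$ ($z{\left(G,k \right)} = 6 + 12 \cdot 6^{2} = 6 + 12 \cdot 36 = 6 + 432 = 438$)
$\left(37 + z{\left(-7,6 \right)}\right)^{2} = \left(37 + 438\right)^{2} = 475^{2} = 225625$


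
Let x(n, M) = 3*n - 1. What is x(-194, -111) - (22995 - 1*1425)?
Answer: -22153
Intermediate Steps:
x(n, M) = -1 + 3*n
x(-194, -111) - (22995 - 1*1425) = (-1 + 3*(-194)) - (22995 - 1*1425) = (-1 - 582) - (22995 - 1425) = -583 - 1*21570 = -583 - 21570 = -22153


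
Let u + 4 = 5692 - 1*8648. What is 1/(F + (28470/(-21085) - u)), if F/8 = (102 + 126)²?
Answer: 4217/1766208850 ≈ 2.3876e-6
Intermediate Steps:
u = -2960 (u = -4 + (5692 - 1*8648) = -4 + (5692 - 8648) = -4 - 2956 = -2960)
F = 415872 (F = 8*(102 + 126)² = 8*228² = 8*51984 = 415872)
1/(F + (28470/(-21085) - u)) = 1/(415872 + (28470/(-21085) - 1*(-2960))) = 1/(415872 + (28470*(-1/21085) + 2960)) = 1/(415872 + (-5694/4217 + 2960)) = 1/(415872 + 12476626/4217) = 1/(1766208850/4217) = 4217/1766208850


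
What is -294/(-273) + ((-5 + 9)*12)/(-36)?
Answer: -10/39 ≈ -0.25641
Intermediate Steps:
-294/(-273) + ((-5 + 9)*12)/(-36) = -294*(-1/273) + (4*12)*(-1/36) = 14/13 + 48*(-1/36) = 14/13 - 4/3 = -10/39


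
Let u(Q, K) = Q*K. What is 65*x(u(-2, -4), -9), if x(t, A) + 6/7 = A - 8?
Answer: -8125/7 ≈ -1160.7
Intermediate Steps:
u(Q, K) = K*Q
x(t, A) = -62/7 + A (x(t, A) = -6/7 + (A - 8) = -6/7 + (-8 + A) = -62/7 + A)
65*x(u(-2, -4), -9) = 65*(-62/7 - 9) = 65*(-125/7) = -8125/7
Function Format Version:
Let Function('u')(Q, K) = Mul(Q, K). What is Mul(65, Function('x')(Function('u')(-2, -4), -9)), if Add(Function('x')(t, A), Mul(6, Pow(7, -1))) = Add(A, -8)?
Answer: Rational(-8125, 7) ≈ -1160.7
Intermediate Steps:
Function('u')(Q, K) = Mul(K, Q)
Function('x')(t, A) = Add(Rational(-62, 7), A) (Function('x')(t, A) = Add(Rational(-6, 7), Add(A, -8)) = Add(Rational(-6, 7), Add(-8, A)) = Add(Rational(-62, 7), A))
Mul(65, Function('x')(Function('u')(-2, -4), -9)) = Mul(65, Add(Rational(-62, 7), -9)) = Mul(65, Rational(-125, 7)) = Rational(-8125, 7)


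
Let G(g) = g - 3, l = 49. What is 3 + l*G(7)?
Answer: 199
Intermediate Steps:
G(g) = -3 + g
3 + l*G(7) = 3 + 49*(-3 + 7) = 3 + 49*4 = 3 + 196 = 199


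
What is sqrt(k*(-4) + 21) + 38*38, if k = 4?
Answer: 1444 + sqrt(5) ≈ 1446.2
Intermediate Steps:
sqrt(k*(-4) + 21) + 38*38 = sqrt(4*(-4) + 21) + 38*38 = sqrt(-16 + 21) + 1444 = sqrt(5) + 1444 = 1444 + sqrt(5)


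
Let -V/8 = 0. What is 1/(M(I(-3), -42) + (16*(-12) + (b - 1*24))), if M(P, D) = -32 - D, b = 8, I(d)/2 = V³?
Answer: -1/198 ≈ -0.0050505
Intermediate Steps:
V = 0 (V = -8*0 = 0)
I(d) = 0 (I(d) = 2*0³ = 2*0 = 0)
1/(M(I(-3), -42) + (16*(-12) + (b - 1*24))) = 1/((-32 - 1*(-42)) + (16*(-12) + (8 - 1*24))) = 1/((-32 + 42) + (-192 + (8 - 24))) = 1/(10 + (-192 - 16)) = 1/(10 - 208) = 1/(-198) = -1/198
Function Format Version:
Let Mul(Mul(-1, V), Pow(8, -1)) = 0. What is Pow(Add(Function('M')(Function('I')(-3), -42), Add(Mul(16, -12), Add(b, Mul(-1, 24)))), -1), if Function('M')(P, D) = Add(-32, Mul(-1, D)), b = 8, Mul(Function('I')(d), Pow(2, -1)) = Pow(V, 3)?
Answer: Rational(-1, 198) ≈ -0.0050505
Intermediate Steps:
V = 0 (V = Mul(-8, 0) = 0)
Function('I')(d) = 0 (Function('I')(d) = Mul(2, Pow(0, 3)) = Mul(2, 0) = 0)
Pow(Add(Function('M')(Function('I')(-3), -42), Add(Mul(16, -12), Add(b, Mul(-1, 24)))), -1) = Pow(Add(Add(-32, Mul(-1, -42)), Add(Mul(16, -12), Add(8, Mul(-1, 24)))), -1) = Pow(Add(Add(-32, 42), Add(-192, Add(8, -24))), -1) = Pow(Add(10, Add(-192, -16)), -1) = Pow(Add(10, -208), -1) = Pow(-198, -1) = Rational(-1, 198)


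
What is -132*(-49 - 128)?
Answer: 23364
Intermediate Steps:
-132*(-49 - 128) = -132*(-177) = 23364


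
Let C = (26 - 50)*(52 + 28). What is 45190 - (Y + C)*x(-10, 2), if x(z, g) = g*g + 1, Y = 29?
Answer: 54645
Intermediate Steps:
x(z, g) = 1 + g² (x(z, g) = g² + 1 = 1 + g²)
C = -1920 (C = -24*80 = -1920)
45190 - (Y + C)*x(-10, 2) = 45190 - (29 - 1920)*(1 + 2²) = 45190 - (-1891)*(1 + 4) = 45190 - (-1891)*5 = 45190 - 1*(-9455) = 45190 + 9455 = 54645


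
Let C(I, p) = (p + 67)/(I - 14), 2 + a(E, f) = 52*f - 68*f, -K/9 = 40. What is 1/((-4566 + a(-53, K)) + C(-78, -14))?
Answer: 92/109611 ≈ 0.00083933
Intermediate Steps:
K = -360 (K = -9*40 = -360)
a(E, f) = -2 - 16*f (a(E, f) = -2 + (52*f - 68*f) = -2 - 16*f)
C(I, p) = (67 + p)/(-14 + I)
1/((-4566 + a(-53, K)) + C(-78, -14)) = 1/((-4566 + (-2 - 16*(-360))) + (67 - 14)/(-14 - 78)) = 1/((-4566 + (-2 + 5760)) + 53/(-92)) = 1/((-4566 + 5758) - 1/92*53) = 1/(1192 - 53/92) = 1/(109611/92) = 92/109611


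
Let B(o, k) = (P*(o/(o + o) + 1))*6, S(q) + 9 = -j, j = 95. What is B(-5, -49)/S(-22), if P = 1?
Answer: -9/104 ≈ -0.086538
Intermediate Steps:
S(q) = -104 (S(q) = -9 - 1*95 = -9 - 95 = -104)
B(o, k) = 9 (B(o, k) = (1*(o/(o + o) + 1))*6 = (1*(o/((2*o)) + 1))*6 = (1*((1/(2*o))*o + 1))*6 = (1*(1/2 + 1))*6 = (1*(3/2))*6 = (3/2)*6 = 9)
B(-5, -49)/S(-22) = 9/(-104) = 9*(-1/104) = -9/104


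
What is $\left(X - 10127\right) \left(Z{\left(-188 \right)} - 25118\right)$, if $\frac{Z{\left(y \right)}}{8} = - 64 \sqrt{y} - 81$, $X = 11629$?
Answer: $-38700532 - 1538048 i \sqrt{47} \approx -3.8701 \cdot 10^{7} - 1.0544 \cdot 10^{7} i$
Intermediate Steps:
$Z{\left(y \right)} = -648 - 512 \sqrt{y}$ ($Z{\left(y \right)} = 8 \left(- 64 \sqrt{y} - 81\right) = 8 \left(-81 - 64 \sqrt{y}\right) = -648 - 512 \sqrt{y}$)
$\left(X - 10127\right) \left(Z{\left(-188 \right)} - 25118\right) = \left(11629 - 10127\right) \left(\left(-648 - 512 \sqrt{-188}\right) - 25118\right) = 1502 \left(\left(-648 - 512 \cdot 2 i \sqrt{47}\right) - 25118\right) = 1502 \left(\left(-648 - 1024 i \sqrt{47}\right) - 25118\right) = 1502 \left(-25766 - 1024 i \sqrt{47}\right) = -38700532 - 1538048 i \sqrt{47}$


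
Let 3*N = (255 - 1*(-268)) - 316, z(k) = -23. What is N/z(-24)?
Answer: -3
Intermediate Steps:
N = 69 (N = ((255 - 1*(-268)) - 316)/3 = ((255 + 268) - 316)/3 = (523 - 316)/3 = (1/3)*207 = 69)
N/z(-24) = 69/(-23) = 69*(-1/23) = -3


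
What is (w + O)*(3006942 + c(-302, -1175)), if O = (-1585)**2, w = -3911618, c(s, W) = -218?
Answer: -4207588518532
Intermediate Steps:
O = 2512225
(w + O)*(3006942 + c(-302, -1175)) = (-3911618 + 2512225)*(3006942 - 218) = -1399393*3006724 = -4207588518532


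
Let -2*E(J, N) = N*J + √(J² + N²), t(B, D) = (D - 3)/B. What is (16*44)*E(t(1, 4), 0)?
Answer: -352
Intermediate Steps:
t(B, D) = (-3 + D)/B
E(J, N) = -√(J² + N²)/2 - J*N/2 (E(J, N) = -(N*J + √(J² + N²))/2 = -(J*N + √(J² + N²))/2 = -(√(J² + N²) + J*N)/2 = -√(J² + N²)/2 - J*N/2)
(16*44)*E(t(1, 4), 0) = (16*44)*(-√(((-3 + 4)/1)² + 0²)/2 - ½*(-3 + 4)/1*0) = 704*(-√((1*1)² + 0)/2 - ½*1*1*0) = 704*(-√(1² + 0)/2 - ½*1*0) = 704*(-√(1 + 0)/2 + 0) = 704*(-√1/2 + 0) = 704*(-½*1 + 0) = 704*(-½ + 0) = 704*(-½) = -352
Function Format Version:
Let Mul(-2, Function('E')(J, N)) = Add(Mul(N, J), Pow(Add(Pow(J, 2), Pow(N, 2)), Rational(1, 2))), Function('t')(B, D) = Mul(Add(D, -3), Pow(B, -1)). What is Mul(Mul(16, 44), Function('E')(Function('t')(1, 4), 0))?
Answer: -352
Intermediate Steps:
Function('t')(B, D) = Mul(Pow(B, -1), Add(-3, D)) (Function('t')(B, D) = Mul(Add(-3, D), Pow(B, -1)) = Mul(Pow(B, -1), Add(-3, D)))
Function('E')(J, N) = Add(Mul(Rational(-1, 2), Pow(Add(Pow(J, 2), Pow(N, 2)), Rational(1, 2))), Mul(Rational(-1, 2), J, N)) (Function('E')(J, N) = Mul(Rational(-1, 2), Add(Mul(N, J), Pow(Add(Pow(J, 2), Pow(N, 2)), Rational(1, 2)))) = Mul(Rational(-1, 2), Add(Mul(J, N), Pow(Add(Pow(J, 2), Pow(N, 2)), Rational(1, 2)))) = Mul(Rational(-1, 2), Add(Pow(Add(Pow(J, 2), Pow(N, 2)), Rational(1, 2)), Mul(J, N))) = Add(Mul(Rational(-1, 2), Pow(Add(Pow(J, 2), Pow(N, 2)), Rational(1, 2))), Mul(Rational(-1, 2), J, N)))
Mul(Mul(16, 44), Function('E')(Function('t')(1, 4), 0)) = Mul(Mul(16, 44), Add(Mul(Rational(-1, 2), Pow(Add(Pow(Mul(Pow(1, -1), Add(-3, 4)), 2), Pow(0, 2)), Rational(1, 2))), Mul(Rational(-1, 2), Mul(Pow(1, -1), Add(-3, 4)), 0))) = Mul(704, Add(Mul(Rational(-1, 2), Pow(Add(Pow(Mul(1, 1), 2), 0), Rational(1, 2))), Mul(Rational(-1, 2), Mul(1, 1), 0))) = Mul(704, Add(Mul(Rational(-1, 2), Pow(Add(Pow(1, 2), 0), Rational(1, 2))), Mul(Rational(-1, 2), 1, 0))) = Mul(704, Add(Mul(Rational(-1, 2), Pow(Add(1, 0), Rational(1, 2))), 0)) = Mul(704, Add(Mul(Rational(-1, 2), Pow(1, Rational(1, 2))), 0)) = Mul(704, Add(Mul(Rational(-1, 2), 1), 0)) = Mul(704, Add(Rational(-1, 2), 0)) = Mul(704, Rational(-1, 2)) = -352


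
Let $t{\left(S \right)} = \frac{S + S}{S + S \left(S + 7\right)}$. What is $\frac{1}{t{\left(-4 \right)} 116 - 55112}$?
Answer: $- \frac{1}{55054} \approx -1.8164 \cdot 10^{-5}$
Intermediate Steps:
$t{\left(S \right)} = \frac{2 S}{S + S \left(7 + S\right)}$
$\frac{1}{t{\left(-4 \right)} 116 - 55112} = \frac{1}{\frac{2}{8 - 4} \cdot 116 - 55112} = \frac{1}{\frac{2}{4} \cdot 116 - 55112} = \frac{1}{2 \cdot \frac{1}{4} \cdot 116 - 55112} = \frac{1}{\frac{1}{2} \cdot 116 - 55112} = \frac{1}{58 - 55112} = \frac{1}{-55054} = - \frac{1}{55054}$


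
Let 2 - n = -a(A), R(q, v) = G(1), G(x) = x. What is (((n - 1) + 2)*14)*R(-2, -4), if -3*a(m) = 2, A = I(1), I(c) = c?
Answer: 98/3 ≈ 32.667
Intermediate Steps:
A = 1
R(q, v) = 1
a(m) = -⅔ (a(m) = -⅓*2 = -⅔)
n = 4/3 (n = 2 - (-1)*(-2)/3 = 2 - 1*⅔ = 2 - ⅔ = 4/3 ≈ 1.3333)
(((n - 1) + 2)*14)*R(-2, -4) = (((4/3 - 1) + 2)*14)*1 = ((⅓ + 2)*14)*1 = ((7/3)*14)*1 = (98/3)*1 = 98/3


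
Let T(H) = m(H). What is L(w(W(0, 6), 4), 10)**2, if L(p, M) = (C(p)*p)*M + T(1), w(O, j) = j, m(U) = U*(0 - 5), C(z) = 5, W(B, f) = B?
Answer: 38025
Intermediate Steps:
m(U) = -5*U (m(U) = U*(-5) = -5*U)
T(H) = -5*H
L(p, M) = -5 + 5*M*p (L(p, M) = (5*p)*M - 5*1 = 5*M*p - 5 = -5 + 5*M*p)
L(w(W(0, 6), 4), 10)**2 = (-5 + 5*10*4)**2 = (-5 + 200)**2 = 195**2 = 38025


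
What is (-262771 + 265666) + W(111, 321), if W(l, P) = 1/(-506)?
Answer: 1464869/506 ≈ 2895.0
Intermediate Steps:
W(l, P) = -1/506
(-262771 + 265666) + W(111, 321) = (-262771 + 265666) - 1/506 = 2895 - 1/506 = 1464869/506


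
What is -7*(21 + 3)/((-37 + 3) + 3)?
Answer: 168/31 ≈ 5.4194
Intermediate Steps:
-7*(21 + 3)/((-37 + 3) + 3) = -168/(-34 + 3) = -168/(-31) = -168*(-1)/31 = -7*(-24/31) = 168/31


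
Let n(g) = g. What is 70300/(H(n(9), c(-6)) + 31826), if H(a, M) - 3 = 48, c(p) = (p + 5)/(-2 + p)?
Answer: 70300/31877 ≈ 2.2054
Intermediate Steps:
c(p) = (5 + p)/(-2 + p)
H(a, M) = 51 (H(a, M) = 3 + 48 = 51)
70300/(H(n(9), c(-6)) + 31826) = 70300/(51 + 31826) = 70300/31877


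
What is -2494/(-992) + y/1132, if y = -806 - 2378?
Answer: -41915/140368 ≈ -0.29861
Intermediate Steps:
y = -3184
-2494/(-992) + y/1132 = -2494/(-992) - 3184/1132 = -2494*(-1/992) - 3184*1/1132 = 1247/496 - 796/283 = -41915/140368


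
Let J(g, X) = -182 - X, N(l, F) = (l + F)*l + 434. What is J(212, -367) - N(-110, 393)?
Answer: 30881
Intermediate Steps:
N(l, F) = 434 + l*(F + l) (N(l, F) = (F + l)*l + 434 = l*(F + l) + 434 = 434 + l*(F + l))
J(212, -367) - N(-110, 393) = (-182 - 1*(-367)) - (434 + (-110)² + 393*(-110)) = (-182 + 367) - (434 + 12100 - 43230) = 185 - 1*(-30696) = 185 + 30696 = 30881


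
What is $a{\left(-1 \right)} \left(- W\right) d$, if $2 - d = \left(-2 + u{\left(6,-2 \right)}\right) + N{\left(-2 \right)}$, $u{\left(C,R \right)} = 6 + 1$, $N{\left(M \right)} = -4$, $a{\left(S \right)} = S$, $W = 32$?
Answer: $32$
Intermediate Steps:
$u{\left(C,R \right)} = 7$
$d = 1$ ($d = 2 - \left(\left(-2 + 7\right) - 4\right) = 2 - \left(5 - 4\right) = 2 - 1 = 1$)
$a{\left(-1 \right)} \left(- W\right) d = - \left(-1\right) 32 \cdot 1 = \left(-1\right) \left(-32\right) 1 = 32 \cdot 1 = 32$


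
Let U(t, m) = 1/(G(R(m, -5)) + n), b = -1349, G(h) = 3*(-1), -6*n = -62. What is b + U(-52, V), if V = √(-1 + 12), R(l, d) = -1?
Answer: -29675/22 ≈ -1348.9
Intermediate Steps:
n = 31/3 (n = -⅙*(-62) = 31/3 ≈ 10.333)
G(h) = -3
V = √11 ≈ 3.3166
U(t, m) = 3/22 (U(t, m) = 1/(-3 + 31/3) = 1/(22/3) = 3/22)
b + U(-52, V) = -1349 + 3/22 = -29675/22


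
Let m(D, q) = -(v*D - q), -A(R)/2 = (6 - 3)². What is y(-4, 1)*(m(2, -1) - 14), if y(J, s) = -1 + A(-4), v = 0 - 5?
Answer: 95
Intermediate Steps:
v = -5
A(R) = -18 (A(R) = -2*(6 - 3)² = -2*3² = -2*9 = -18)
y(J, s) = -19 (y(J, s) = -1 - 18 = -19)
m(D, q) = q + 5*D (m(D, q) = -(-5*D - q) = -(-q - 5*D) = q + 5*D)
y(-4, 1)*(m(2, -1) - 14) = -19*((-1 + 5*2) - 14) = -19*((-1 + 10) - 14) = -19*(9 - 14) = -19*(-5) = 95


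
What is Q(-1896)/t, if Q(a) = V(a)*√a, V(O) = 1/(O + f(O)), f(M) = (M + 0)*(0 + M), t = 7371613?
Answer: I*√474/13242807889980 ≈ 1.644e-12*I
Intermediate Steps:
f(M) = M² (f(M) = M*M = M²)
V(O) = 1/(O + O²)
Q(a) = 1/(√a*(1 + a)) (Q(a) = (1/(a*(1 + a)))*√a = 1/(√a*(1 + a)))
Q(-1896)/t = (1/(√(-1896)*(1 - 1896)))/7371613 = (-I*√474/948/(-1895))*(1/7371613) = (-I*√474/948*(-1/1895))*(1/7371613) = (I*√474/1796460)*(1/7371613) = I*√474/13242807889980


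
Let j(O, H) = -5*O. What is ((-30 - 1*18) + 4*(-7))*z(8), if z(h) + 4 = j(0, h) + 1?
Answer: 228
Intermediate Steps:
z(h) = -3 (z(h) = -4 + (-5*0 + 1) = -4 + (0 + 1) = -4 + 1 = -3)
((-30 - 1*18) + 4*(-7))*z(8) = ((-30 - 1*18) + 4*(-7))*(-3) = ((-30 - 18) - 28)*(-3) = (-48 - 28)*(-3) = -76*(-3) = 228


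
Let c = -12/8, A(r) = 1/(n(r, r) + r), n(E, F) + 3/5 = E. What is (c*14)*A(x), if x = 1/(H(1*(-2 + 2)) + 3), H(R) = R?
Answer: -315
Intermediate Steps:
x = 1/3 (x = 1/(1*(-2 + 2) + 3) = 1/(1*0 + 3) = 1/(0 + 3) = 1/3 ≈ 0.33333)
n(E, F) = -3/5 + E
A(r) = 1/(-3/5 + 2*r) (A(r) = 1/((-3/5 + r) + r) = 1/(-3/5 + 2*r))
c = -3/2 (c = -12*1/8 = -3/2 ≈ -1.5000)
(c*14)*A(x) = (-3/2*14)*(5/(-3 + 10*(1/3))) = -105/(-3 + 10/3) = -105/1/3 = -105*3 = -21*15 = -315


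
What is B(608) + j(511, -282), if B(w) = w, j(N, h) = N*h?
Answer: -143494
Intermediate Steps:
B(608) + j(511, -282) = 608 + 511*(-282) = 608 - 144102 = -143494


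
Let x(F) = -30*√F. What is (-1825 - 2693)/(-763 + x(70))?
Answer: 492462/74167 - 135540*√70/519169 ≈ 4.4556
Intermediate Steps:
(-1825 - 2693)/(-763 + x(70)) = (-1825 - 2693)/(-763 - 30*√70) = -4518/(-763 - 30*√70)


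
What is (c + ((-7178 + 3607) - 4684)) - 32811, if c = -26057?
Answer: -67123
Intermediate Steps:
(c + ((-7178 + 3607) - 4684)) - 32811 = (-26057 + ((-7178 + 3607) - 4684)) - 32811 = (-26057 + (-3571 - 4684)) - 32811 = (-26057 - 8255) - 32811 = -34312 - 32811 = -67123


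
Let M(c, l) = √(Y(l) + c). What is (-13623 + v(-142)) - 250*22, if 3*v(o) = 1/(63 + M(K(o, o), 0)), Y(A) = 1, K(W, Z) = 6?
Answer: -10823615/566 - √7/11886 ≈ -19123.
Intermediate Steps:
M(c, l) = √(1 + c)
v(o) = 1/(3*(63 + √7)) (v(o) = 1/(3*(63 + √(1 + 6))) = 1/(3*(63 + √7)))
(-13623 + v(-142)) - 250*22 = (-13623 + (3/566 - √7/11886)) - 250*22 = (-7710615/566 - √7/11886) - 5500 = -10823615/566 - √7/11886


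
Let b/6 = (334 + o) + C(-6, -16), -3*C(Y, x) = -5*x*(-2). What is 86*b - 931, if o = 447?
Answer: 429585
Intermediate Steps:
C(Y, x) = -10*x/3 (C(Y, x) = -(-5*x)*(-2)/3 = -10*x/3)
b = 5006 (b = 6*((334 + 447) - 10/3*(-16)) = 6*(781 + 160/3) = 6*(2503/3) = 5006)
86*b - 931 = 86*5006 - 931 = 430516 - 931 = 429585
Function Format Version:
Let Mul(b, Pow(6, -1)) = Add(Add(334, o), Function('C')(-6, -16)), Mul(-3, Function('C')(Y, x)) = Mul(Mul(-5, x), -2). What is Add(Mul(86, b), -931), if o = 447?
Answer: 429585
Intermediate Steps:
Function('C')(Y, x) = Mul(Rational(-10, 3), x) (Function('C')(Y, x) = Mul(Rational(-1, 3), Mul(Mul(-5, x), -2)) = Mul(Rational(-1, 3), Mul(10, x)) = Mul(Rational(-10, 3), x))
b = 5006 (b = Mul(6, Add(Add(334, 447), Mul(Rational(-10, 3), -16))) = Mul(6, Add(781, Rational(160, 3))) = Mul(6, Rational(2503, 3)) = 5006)
Add(Mul(86, b), -931) = Add(Mul(86, 5006), -931) = Add(430516, -931) = 429585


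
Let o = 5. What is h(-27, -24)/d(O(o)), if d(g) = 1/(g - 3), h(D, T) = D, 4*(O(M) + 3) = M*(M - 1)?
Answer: 27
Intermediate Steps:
O(M) = -3 + M*(-1 + M)/4 (O(M) = -3 + (M*(M - 1))/4 = -3 + (M*(-1 + M))/4 = -3 + M*(-1 + M)/4)
d(g) = 1/(-3 + g)
h(-27, -24)/d(O(o)) = -27/(1/(-3 + (-3 - ¼*5 + (¼)*5²))) = -27/(1/(-3 + (-3 - 5/4 + (¼)*25))) = -27/(1/(-3 + (-3 - 5/4 + 25/4))) = -27/(1/(-3 + 2)) = -27/(1/(-1)) = -27/(-1) = -27*(-1) = 27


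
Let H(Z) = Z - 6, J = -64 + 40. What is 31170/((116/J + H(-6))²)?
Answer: 1122120/10201 ≈ 110.00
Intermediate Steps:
J = -24
H(Z) = -6 + Z
31170/((116/J + H(-6))²) = 31170/((116/(-24) + (-6 - 6))²) = 31170/((116*(-1/24) - 12)²) = 31170/((-29/6 - 12)²) = 31170/((-101/6)²) = 31170/(10201/36) = 31170*(36/10201) = 1122120/10201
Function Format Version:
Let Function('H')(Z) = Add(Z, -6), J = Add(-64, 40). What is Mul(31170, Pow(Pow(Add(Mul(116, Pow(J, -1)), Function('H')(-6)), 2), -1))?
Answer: Rational(1122120, 10201) ≈ 110.00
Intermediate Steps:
J = -24
Function('H')(Z) = Add(-6, Z)
Mul(31170, Pow(Pow(Add(Mul(116, Pow(J, -1)), Function('H')(-6)), 2), -1)) = Mul(31170, Pow(Pow(Add(Mul(116, Pow(-24, -1)), Add(-6, -6)), 2), -1)) = Mul(31170, Pow(Pow(Add(Mul(116, Rational(-1, 24)), -12), 2), -1)) = Mul(31170, Pow(Pow(Add(Rational(-29, 6), -12), 2), -1)) = Mul(31170, Pow(Pow(Rational(-101, 6), 2), -1)) = Mul(31170, Pow(Rational(10201, 36), -1)) = Mul(31170, Rational(36, 10201)) = Rational(1122120, 10201)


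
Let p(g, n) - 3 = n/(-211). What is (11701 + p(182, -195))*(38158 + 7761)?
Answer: 113407945141/211 ≈ 5.3748e+8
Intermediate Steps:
p(g, n) = 3 - n/211 (p(g, n) = 3 + n/(-211) = 3 + n*(-1/211) = 3 - n/211)
(11701 + p(182, -195))*(38158 + 7761) = (11701 + (3 - 1/211*(-195)))*(38158 + 7761) = (11701 + (3 + 195/211))*45919 = (11701 + 828/211)*45919 = (2469739/211)*45919 = 113407945141/211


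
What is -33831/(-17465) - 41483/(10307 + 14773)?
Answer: 3542311/12514920 ≈ 0.28305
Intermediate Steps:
-33831/(-17465) - 41483/(10307 + 14773) = -33831*(-1/17465) - 41483/25080 = 4833/2495 - 41483*1/25080 = 4833/2495 - 41483/25080 = 3542311/12514920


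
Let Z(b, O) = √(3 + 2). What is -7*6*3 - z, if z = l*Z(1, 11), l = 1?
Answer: -126 - √5 ≈ -128.24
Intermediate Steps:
Z(b, O) = √5
z = √5 (z = 1*√5 = √5 ≈ 2.2361)
-7*6*3 - z = -7*6*3 - √5 = -42*3 - √5 = -126 - √5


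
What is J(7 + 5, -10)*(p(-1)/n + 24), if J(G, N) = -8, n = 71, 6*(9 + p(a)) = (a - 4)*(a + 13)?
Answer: -13480/71 ≈ -189.86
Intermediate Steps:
p(a) = -9 + (-4 + a)*(13 + a)/6 (p(a) = -9 + ((a - 4)*(a + 13))/6 = -9 + ((-4 + a)*(13 + a))/6 = -9 + (-4 + a)*(13 + a)/6)
J(7 + 5, -10)*(p(-1)/n + 24) = -8*((-53/3 + (⅙)*(-1)² + (3/2)*(-1))/71 + 24) = -8*((-53/3 + (⅙)*1 - 3/2)*(1/71) + 24) = -8*((-53/3 + ⅙ - 3/2)*(1/71) + 24) = -8*(-19*1/71 + 24) = -8*(-19/71 + 24) = -8*1685/71 = -13480/71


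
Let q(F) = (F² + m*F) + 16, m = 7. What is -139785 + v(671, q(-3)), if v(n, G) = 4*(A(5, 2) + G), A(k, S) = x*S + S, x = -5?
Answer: -139801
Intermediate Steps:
q(F) = 16 + F² + 7*F (q(F) = (F² + 7*F) + 16 = 16 + F² + 7*F)
A(k, S) = -4*S (A(k, S) = -5*S + S = -4*S)
v(n, G) = -32 + 4*G (v(n, G) = 4*(-4*2 + G) = 4*(-8 + G) = -32 + 4*G)
-139785 + v(671, q(-3)) = -139785 + (-32 + 4*(16 + (-3)² + 7*(-3))) = -139785 + (-32 + 4*(16 + 9 - 21)) = -139785 + (-32 + 4*4) = -139785 + (-32 + 16) = -139785 - 16 = -139801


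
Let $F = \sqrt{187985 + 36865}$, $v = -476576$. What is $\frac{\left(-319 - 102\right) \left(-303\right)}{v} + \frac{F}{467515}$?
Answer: $- \frac{127563}{476576} + \frac{\sqrt{8994}}{93503} \approx -0.26665$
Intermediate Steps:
$F = 5 \sqrt{8994}$ ($F = \sqrt{224850} = 5 \sqrt{8994} \approx 474.18$)
$\frac{\left(-319 - 102\right) \left(-303\right)}{v} + \frac{F}{467515} = \frac{\left(-319 - 102\right) \left(-303\right)}{-476576} + \frac{5 \sqrt{8994}}{467515} = \left(-421\right) \left(-303\right) \left(- \frac{1}{476576}\right) + 5 \sqrt{8994} \cdot \frac{1}{467515} = 127563 \left(- \frac{1}{476576}\right) + \frac{\sqrt{8994}}{93503} = - \frac{127563}{476576} + \frac{\sqrt{8994}}{93503}$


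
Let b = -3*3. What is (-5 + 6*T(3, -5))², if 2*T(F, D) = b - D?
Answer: 289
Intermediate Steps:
b = -9
T(F, D) = -9/2 - D/2 (T(F, D) = (-9 - D)/2 = -9/2 - D/2)
(-5 + 6*T(3, -5))² = (-5 + 6*(-9/2 - ½*(-5)))² = (-5 + 6*(-9/2 + 5/2))² = (-5 + 6*(-2))² = (-5 - 12)² = (-17)² = 289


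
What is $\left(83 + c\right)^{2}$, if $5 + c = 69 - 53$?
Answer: $8836$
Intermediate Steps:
$c = 11$ ($c = -5 + \left(69 - 53\right) = -5 + 16 = 11$)
$\left(83 + c\right)^{2} = \left(83 + 11\right)^{2} = 94^{2} = 8836$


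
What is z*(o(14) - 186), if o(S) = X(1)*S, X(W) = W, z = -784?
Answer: 134848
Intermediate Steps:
o(S) = S (o(S) = 1*S = S)
z*(o(14) - 186) = -784*(14 - 186) = -784*(-172) = 134848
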